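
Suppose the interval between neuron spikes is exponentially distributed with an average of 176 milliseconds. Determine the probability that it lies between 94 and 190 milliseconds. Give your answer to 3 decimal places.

0.246

The rate is λ = 1/176 = 0.00568182 per millisecond.
P(94 < X < 190) = e^(−λ·94) − e^(−λ·190) = 0.58620 − 0.33975 ≈ 0.246.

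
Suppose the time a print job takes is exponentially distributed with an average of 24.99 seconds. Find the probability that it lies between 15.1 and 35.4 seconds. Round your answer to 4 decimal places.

0.3039

The rate is λ = 1/24.99 = 0.040016 per second.
P(15.1 < X < 35.4) = e^(−λ·15.1) − e^(−λ·35.4) = 0.54649 − 0.24255 ≈ 0.3039.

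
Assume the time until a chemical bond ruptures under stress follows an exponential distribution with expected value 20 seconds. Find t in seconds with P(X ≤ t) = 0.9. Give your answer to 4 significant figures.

46.05

The rate is λ = 1/20 = 0.05 per second.
Set 1 − e^(−λt) = 0.9, so t = −ln(0.1)/λ = 2.3026/0.05 ≈ 46.0517 seconds.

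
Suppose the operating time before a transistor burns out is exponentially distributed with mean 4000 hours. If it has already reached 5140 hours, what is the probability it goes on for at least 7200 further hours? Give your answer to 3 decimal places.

0.165

The rate is λ = 1/4000 = 0.00025 per hour.
The exponential is memoryless, so the remaining time is again Exp(λ): the condition X > 5140 is irrelevant.
P(X > 7200) = e^(−1.8) ≈ 0.165.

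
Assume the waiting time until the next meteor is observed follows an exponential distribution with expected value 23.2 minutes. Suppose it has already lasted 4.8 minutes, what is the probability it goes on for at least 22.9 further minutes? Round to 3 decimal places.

The rate is λ = 1/23.2 = 0.0431034 per minute.
P(X > s+t | X > s) = e^(−λ(s+t))/e^(−λs) = e^(−λt), independent of s = 4.8.
P(X > 22.9) = e^(−0.98707) ≈ 0.373.

0.373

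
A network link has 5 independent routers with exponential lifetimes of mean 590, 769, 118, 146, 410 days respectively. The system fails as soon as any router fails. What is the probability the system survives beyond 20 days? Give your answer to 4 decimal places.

0.6602

The first failure time is exponential with rate Σλ_i = 1/590 + 1/769 + 1/118 + 1/146 + 1/410 = 0.0207582 per day.
P(min > 20) = e^(−0.0207582·20) = e^(−0.41516) ≈ 0.6602.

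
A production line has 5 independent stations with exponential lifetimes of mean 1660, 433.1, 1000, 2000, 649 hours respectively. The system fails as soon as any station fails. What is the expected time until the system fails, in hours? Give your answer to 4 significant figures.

168.0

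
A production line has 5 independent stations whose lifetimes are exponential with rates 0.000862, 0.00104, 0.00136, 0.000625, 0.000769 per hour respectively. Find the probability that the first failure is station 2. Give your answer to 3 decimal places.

0.223

The time to first failure is exponential with rate Σλ = 0.000862 + 0.00104 + 0.00136 + 0.000625 + 0.000769 = 0.004656.
P(station 2 first) = λ_2/Σλ = 0.00104/0.004656 ≈ 0.223.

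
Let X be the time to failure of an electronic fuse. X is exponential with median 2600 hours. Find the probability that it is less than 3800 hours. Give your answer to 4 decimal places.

0.6369

For an exponential, median = ln(2)/λ, so λ = ln 2 / 2600 = 0.000266595 per hour.
P(X ≤ 3800) = 1 − e^(−λ·3800) = 1 − e^(−1.0131) ≈ 0.6369.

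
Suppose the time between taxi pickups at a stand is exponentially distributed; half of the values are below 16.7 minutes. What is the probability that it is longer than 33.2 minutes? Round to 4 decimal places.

For an exponential, median = ln(2)/λ, so λ = ln 2 / 16.7 = 0.0415058 per minute.
P(X > 33.2) = e^(−λ·33.2) = e^(−1.378) ≈ 0.2521.

0.2521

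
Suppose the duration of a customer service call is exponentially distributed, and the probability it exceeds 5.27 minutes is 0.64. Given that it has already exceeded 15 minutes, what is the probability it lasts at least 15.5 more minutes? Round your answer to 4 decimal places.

0.2691

From e^(−λ·5.27) = 0.64, λ = −ln(0.64)/5.27 = 0.0846845.
Memoryless: P(X > 15+15.5 | X > 15) = P(X > 15.5) = e^(−0.0846845·15.5) ≈ 0.2691.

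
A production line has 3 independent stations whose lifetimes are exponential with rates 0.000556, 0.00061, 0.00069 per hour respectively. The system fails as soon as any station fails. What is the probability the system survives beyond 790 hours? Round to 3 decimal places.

0.231

The time to first failure is exponential with rate Σλ = 0.000556 + 0.00061 + 0.00069 = 0.001856.
P(min > 790) = e^(−0.001856·790) = e^(−1.4662) ≈ 0.231.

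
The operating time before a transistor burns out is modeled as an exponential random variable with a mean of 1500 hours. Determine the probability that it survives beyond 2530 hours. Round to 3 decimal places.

0.185

The rate is λ = 1/1500 = 0.000666667 per hour.
P(X > 2530) = e^(−λ·2530) = e^(−1.6867) ≈ 0.185.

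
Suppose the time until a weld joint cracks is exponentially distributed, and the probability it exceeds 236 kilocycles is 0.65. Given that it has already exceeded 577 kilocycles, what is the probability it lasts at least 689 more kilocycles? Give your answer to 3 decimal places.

0.284

From e^(−λ·236) = 0.65, λ = −ln(0.65)/236 = 0.00182535.
Memoryless: P(X > 577+689 | X > 577) = P(X > 689) = e^(−0.00182535·689) ≈ 0.284.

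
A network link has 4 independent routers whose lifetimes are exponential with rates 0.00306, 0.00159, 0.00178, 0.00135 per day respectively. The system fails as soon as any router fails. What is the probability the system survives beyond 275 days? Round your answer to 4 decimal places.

0.1177

The time to first failure is exponential with rate Σλ = 0.00306 + 0.00159 + 0.00178 + 0.00135 = 0.00778.
P(min > 275) = e^(−0.00778·275) = e^(−2.1395) ≈ 0.1177.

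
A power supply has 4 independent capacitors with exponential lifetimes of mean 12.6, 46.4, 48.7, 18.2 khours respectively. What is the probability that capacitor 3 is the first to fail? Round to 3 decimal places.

0.116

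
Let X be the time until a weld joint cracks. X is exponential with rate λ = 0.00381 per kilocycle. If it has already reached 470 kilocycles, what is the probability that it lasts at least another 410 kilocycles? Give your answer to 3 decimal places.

By the memoryless property, P(X > 470+410 | X > 470) = P(X > 410).
P(X > 410) = e^(−1.5621) ≈ 0.210.

0.210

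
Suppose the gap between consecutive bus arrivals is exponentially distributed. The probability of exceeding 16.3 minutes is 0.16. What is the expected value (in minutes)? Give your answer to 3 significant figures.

e^(−λ·16.3) = 0.16 ⇒ λ = −ln(0.16)/16.3 = 0.112428.
Mean = 1/λ = 8.89456 minutes.

8.89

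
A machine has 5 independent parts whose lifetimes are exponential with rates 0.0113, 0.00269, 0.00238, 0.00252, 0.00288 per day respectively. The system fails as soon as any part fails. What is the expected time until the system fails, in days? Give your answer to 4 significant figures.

45.93

The time to first failure is exponential with rate Σλ = 0.0113 + 0.00269 + 0.00238 + 0.00252 + 0.00288 = 0.02177.
E[min] = 1/Σλ = 1/0.02177 = 45.9348 days.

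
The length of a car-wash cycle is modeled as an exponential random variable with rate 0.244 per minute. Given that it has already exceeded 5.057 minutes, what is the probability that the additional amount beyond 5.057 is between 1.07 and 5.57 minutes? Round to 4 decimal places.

0.5133

Memoryless: the residual past 5.057 is again Exp(λ).
P(1.07 < residual < 5.57) = e^(−λ·1.07) − e^(−λ·5.57) = 0.77022 − 0.25690 ≈ 0.5133.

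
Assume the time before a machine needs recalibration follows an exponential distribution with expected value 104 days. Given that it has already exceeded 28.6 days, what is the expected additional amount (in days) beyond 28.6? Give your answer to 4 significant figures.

104.0

The rate is λ = 1/104 = 0.00961538 per day.
By memorylessness, the remaining amount past any threshold is again Exp(λ) with mean 1/λ = 104 days.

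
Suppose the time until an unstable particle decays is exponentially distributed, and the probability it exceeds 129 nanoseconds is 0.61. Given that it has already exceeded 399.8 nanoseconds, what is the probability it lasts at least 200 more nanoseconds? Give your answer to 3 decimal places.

From e^(−λ·129) = 0.61, λ = −ln(0.61)/129 = 0.00383175.
Memoryless: P(X > 399.8+200 | X > 399.8) = P(X > 200) = e^(−0.00383175·200) ≈ 0.465.

0.465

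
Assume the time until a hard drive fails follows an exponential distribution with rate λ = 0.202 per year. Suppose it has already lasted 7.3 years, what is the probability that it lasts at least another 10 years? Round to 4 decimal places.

By the memoryless property, P(X > 7.3+10 | X > 7.3) = P(X > 10).
P(X > 10) = e^(−2.02) ≈ 0.1327.

0.1327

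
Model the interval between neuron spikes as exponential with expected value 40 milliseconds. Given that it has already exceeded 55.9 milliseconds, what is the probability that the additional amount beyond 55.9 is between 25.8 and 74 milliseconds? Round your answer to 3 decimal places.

The rate is λ = 1/40 = 0.025 per millisecond.
Memoryless: the residual past 55.9 is again Exp(λ).
P(25.8 < residual < 74) = e^(−λ·25.8) − e^(−λ·74) = 0.52466 − 0.15724 ≈ 0.367.

0.367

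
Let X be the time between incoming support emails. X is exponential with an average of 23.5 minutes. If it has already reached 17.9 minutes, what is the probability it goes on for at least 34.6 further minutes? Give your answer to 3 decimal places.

0.229

The rate is λ = 1/23.5 = 0.0425532 per minute.
The exponential is memoryless, so the remaining time is again Exp(λ): the condition X > 17.9 is irrelevant.
P(X > 34.6) = e^(−1.4723) ≈ 0.229.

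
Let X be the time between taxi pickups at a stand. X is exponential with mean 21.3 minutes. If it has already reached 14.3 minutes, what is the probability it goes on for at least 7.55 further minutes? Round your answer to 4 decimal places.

0.7016

The rate is λ = 1/21.3 = 0.0469484 per minute.
P(X > s+t | X > s) = e^(−λ(s+t))/e^(−λs) = e^(−λt), independent of s = 14.3.
P(X > 7.55) = e^(−0.35446) ≈ 0.7016.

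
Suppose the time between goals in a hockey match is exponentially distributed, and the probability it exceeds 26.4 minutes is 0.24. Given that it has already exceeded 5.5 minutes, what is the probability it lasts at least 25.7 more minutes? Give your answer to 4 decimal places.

0.2493

From e^(−λ·26.4) = 0.24, λ = −ln(0.24)/26.4 = 0.0540574.
Memoryless: P(X > 5.5+25.7 | X > 5.5) = P(X > 25.7) = e^(−0.0540574·25.7) ≈ 0.2493.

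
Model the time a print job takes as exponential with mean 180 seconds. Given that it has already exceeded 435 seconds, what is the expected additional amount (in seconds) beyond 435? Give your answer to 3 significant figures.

180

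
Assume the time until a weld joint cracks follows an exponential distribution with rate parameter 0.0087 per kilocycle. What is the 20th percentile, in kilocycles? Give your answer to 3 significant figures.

25.6

Set 1 − e^(−λt) = 0.2, so t = −ln(0.8)/λ = 0.22314/0.0087 ≈ 25.6487 kilocycles.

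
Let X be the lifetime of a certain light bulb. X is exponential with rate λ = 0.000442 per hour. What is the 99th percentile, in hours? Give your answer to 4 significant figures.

Set 1 − e^(−λt) = 0.99, so t = −ln(0.01)/λ = 4.6052/0.000442 ≈ 10418.9 hours.

10420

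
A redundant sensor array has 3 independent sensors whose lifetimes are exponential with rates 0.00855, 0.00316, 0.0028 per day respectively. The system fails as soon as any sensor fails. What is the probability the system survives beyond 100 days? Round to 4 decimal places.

The time to first failure is exponential with rate Σλ = 0.00855 + 0.00316 + 0.0028 = 0.01451.
P(min > 100) = e^(−0.01451·100) = e^(−1.451) ≈ 0.2343.

0.2343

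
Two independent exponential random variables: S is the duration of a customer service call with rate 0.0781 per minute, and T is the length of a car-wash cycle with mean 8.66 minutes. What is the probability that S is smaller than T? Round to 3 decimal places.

λ_1 = 0.0781, λ_2 = 1/8.66 = 0.115473.
For independent exponentials, P(S < T) = λ_1/(λ_1+λ_2) = 0.0781/0.193573 ≈ 0.403.

0.403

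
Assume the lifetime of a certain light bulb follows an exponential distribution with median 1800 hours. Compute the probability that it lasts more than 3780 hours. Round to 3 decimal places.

0.233

For an exponential, median = ln(2)/λ, so λ = ln 2 / 1800 = 0.000385082 per hour.
P(X > 3780) = e^(−λ·3780) = e^(−1.4556) ≈ 0.233.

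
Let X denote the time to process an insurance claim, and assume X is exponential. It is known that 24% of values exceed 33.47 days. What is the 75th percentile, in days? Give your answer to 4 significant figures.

32.51

e^(−λ·33.47) = 0.24 ⇒ λ = −ln(0.24)/33.47 = 0.0426387.
75th percentile: 1 − e^(−λt) = 0.75, t = −ln(0.25)/λ = 32.5126 days.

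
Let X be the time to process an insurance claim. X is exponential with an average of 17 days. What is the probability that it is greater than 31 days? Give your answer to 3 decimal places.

0.161

The rate is λ = 1/17 = 0.0588235 per day.
P(X > 31) = e^(−λ·31) = e^(−1.8235) ≈ 0.161.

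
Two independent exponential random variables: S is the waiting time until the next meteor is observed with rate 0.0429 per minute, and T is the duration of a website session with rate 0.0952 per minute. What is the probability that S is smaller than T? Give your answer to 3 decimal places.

0.311

λ_1 = 0.0429, λ_2 = 0.0952.
For independent exponentials, P(S < T) = λ_1/(λ_1+λ_2) = 0.0429/0.1381 ≈ 0.311.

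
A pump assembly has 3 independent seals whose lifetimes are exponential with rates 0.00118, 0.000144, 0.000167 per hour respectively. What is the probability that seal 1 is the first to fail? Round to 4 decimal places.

0.7914

The time to first failure is exponential with rate Σλ = 0.00118 + 0.000144 + 0.000167 = 0.001491.
P(seal 1 first) = λ_1/Σλ = 0.00118/0.001491 ≈ 0.7914.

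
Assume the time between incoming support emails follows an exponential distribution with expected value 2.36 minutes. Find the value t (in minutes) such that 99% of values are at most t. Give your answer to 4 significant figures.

10.87

The rate is λ = 1/2.36 = 0.423729 per minute.
Set 1 − e^(−λt) = 0.99, so t = −ln(0.01)/λ = 4.6052/0.423729 ≈ 10.8682 minutes.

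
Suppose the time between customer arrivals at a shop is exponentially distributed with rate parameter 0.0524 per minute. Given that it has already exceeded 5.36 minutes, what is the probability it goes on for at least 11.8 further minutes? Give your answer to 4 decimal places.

By the memoryless property, P(X > 5.36+11.8 | X > 5.36) = P(X > 11.8).
P(X > 11.8) = e^(−0.61832) ≈ 0.5388.

0.5388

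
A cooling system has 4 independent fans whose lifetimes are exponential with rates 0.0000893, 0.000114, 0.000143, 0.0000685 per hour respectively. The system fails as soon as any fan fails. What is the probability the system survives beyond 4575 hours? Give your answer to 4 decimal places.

0.1499

The time to first failure is exponential with rate Σλ = 0.0000893 + 0.000114 + 0.000143 + 0.0000685 = 0.0004148.
P(min > 4575) = e^(−0.0004148·4575) = e^(−1.8977) ≈ 0.1499.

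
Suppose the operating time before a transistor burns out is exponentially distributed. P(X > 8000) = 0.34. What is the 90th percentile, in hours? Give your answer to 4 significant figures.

17080

e^(−λ·8000) = 0.34 ⇒ λ = −ln(0.34)/8000 = 0.000134851.
90th percentile: 1 − e^(−λt) = 0.9, t = −ln(0.1)/λ = 17075 hours.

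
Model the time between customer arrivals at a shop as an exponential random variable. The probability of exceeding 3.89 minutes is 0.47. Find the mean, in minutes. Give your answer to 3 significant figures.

e^(−λ·3.89) = 0.47 ⇒ λ = −ln(0.47)/3.89 = 0.194093.
Mean = 1/λ = 5.15216 minutes.

5.15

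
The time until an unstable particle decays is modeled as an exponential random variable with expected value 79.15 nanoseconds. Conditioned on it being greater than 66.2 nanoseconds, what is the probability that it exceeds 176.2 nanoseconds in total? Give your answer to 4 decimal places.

The rate is λ = 1/79.15 = 0.0126342 per nanosecond.
P(X > s+t | X > s) = e^(−λ(s+t))/e^(−λs) = e^(−λt), independent of s = 66.2.
P(X > 110) = e^(−1.3898) ≈ 0.2491.

0.2491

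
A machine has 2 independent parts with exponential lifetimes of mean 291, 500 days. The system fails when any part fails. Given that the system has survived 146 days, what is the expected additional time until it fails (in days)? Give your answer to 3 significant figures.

First-failure rate Σλ = 1/291 + 1/500 = 0.00543643.
By memorylessness the expected residual is 1/Σλ = 183.944 days, regardless of the 146 already elapsed.

184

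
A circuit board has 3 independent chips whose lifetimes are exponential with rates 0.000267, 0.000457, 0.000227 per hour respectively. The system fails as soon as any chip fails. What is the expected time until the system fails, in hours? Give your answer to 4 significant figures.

1052

The time to first failure is exponential with rate Σλ = 0.000267 + 0.000457 + 0.000227 = 0.000951.
E[min] = 1/Σλ = 1/0.000951 = 1051.52 hours.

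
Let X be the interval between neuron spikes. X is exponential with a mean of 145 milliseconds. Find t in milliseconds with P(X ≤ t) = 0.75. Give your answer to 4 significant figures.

The rate is λ = 1/145 = 0.00689655 per millisecond.
Set 1 − e^(−λt) = 0.75, so t = −ln(0.25)/λ = 1.3863/0.00689655 ≈ 201.013 milliseconds.

201.0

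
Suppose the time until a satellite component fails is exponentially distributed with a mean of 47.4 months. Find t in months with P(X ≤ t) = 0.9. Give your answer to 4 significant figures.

The rate is λ = 1/47.4 = 0.021097 per month.
Set 1 − e^(−λt) = 0.9, so t = −ln(0.1)/λ = 2.3026/0.021097 ≈ 109.143 months.

109.1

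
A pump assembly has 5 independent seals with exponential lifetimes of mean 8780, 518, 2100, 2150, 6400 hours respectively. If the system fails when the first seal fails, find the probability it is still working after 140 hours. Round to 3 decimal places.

0.644

The first failure time is exponential with rate Σλ_i = 1/8780 + 1/518 + 1/2100 + 1/2150 + 1/6400 = 0.00314195 per hour.
P(min > 140) = e^(−0.00314195·140) = e^(−0.43987) ≈ 0.644.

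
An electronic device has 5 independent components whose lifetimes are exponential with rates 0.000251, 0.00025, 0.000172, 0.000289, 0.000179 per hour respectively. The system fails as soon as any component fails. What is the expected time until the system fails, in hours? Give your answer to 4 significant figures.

The time to first failure is exponential with rate Σλ = 0.000251 + 0.00025 + 0.000172 + 0.000289 + 0.000179 = 0.001141.
E[min] = 1/Σλ = 1/0.001141 = 876.424 hours.

876.4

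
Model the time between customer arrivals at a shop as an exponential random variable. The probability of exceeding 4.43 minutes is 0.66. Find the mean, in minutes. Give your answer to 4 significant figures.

10.66

e^(−λ·4.43) = 0.66 ⇒ λ = −ln(0.66)/4.43 = 0.0937958.
Mean = 1/λ = 10.6615 minutes.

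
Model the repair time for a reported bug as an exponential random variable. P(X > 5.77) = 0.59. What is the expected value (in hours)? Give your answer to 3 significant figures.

e^(−λ·5.77) = 0.59 ⇒ λ = −ln(0.59)/5.77 = 0.0914441.
Mean = 1/λ = 10.9356 hours.

10.9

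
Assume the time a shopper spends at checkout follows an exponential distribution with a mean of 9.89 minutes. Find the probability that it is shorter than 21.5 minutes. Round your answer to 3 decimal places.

The rate is λ = 1/9.89 = 0.101112 per minute.
P(X ≤ 21.5) = 1 − e^(−λ·21.5) = 1 − e^(−2.1739) ≈ 0.886.

0.886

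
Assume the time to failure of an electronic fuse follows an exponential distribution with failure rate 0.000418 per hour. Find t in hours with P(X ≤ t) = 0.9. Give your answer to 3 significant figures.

Set 1 − e^(−λt) = 0.9, so t = −ln(0.1)/λ = 2.3026/0.000418 ≈ 5508.58 hours.

5510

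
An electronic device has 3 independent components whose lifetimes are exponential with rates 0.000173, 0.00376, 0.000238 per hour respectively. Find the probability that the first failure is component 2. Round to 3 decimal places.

0.901

The time to first failure is exponential with rate Σλ = 0.000173 + 0.00376 + 0.000238 = 0.004171.
P(component 2 first) = λ_2/Σλ = 0.00376/0.004171 ≈ 0.901.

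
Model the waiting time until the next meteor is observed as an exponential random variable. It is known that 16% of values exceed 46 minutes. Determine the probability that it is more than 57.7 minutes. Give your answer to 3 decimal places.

e^(−λ·46) = 0.16 ⇒ λ = −ln(0.16)/46 = 0.0398387.
P(X > 57.7) = e^(−0.0398387·57.7) = e^(−2.2987) ≈ 0.100.

0.100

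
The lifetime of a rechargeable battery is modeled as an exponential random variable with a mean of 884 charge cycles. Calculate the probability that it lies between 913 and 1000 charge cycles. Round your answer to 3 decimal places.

The rate is λ = 1/884 = 0.00113122 per charge cycle.
P(913 < X < 1000) = e^(−λ·913) − e^(−λ·1000) = 0.35601 − 0.32264 ≈ 0.033.

0.033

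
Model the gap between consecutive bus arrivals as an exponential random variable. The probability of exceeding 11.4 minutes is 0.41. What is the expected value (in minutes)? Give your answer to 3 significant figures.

12.8

e^(−λ·11.4) = 0.41 ⇒ λ = −ln(0.41)/11.4 = 0.0782104.
Mean = 1/λ = 12.786 minutes.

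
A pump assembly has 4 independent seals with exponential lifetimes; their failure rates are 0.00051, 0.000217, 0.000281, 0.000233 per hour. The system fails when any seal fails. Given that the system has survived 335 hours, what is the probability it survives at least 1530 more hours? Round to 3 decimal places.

0.150

Time to first failure ~ Exp(Σλ) with Σλ = 0.001241.
By memorylessness, P(T > 335+1530 | T > 335) = P(T > 1530) = e^(−0.001241·1530) ≈ 0.150.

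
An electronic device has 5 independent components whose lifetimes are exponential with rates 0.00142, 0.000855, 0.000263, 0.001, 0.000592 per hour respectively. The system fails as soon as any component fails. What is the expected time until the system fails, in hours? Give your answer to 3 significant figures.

242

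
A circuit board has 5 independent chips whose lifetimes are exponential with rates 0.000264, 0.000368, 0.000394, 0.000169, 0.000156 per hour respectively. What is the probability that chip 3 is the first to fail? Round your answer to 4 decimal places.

0.2916

The time to first failure is exponential with rate Σλ = 0.000264 + 0.000368 + 0.000394 + 0.000169 + 0.000156 = 0.001351.
P(chip 3 first) = λ_3/Σλ = 0.000394/0.001351 ≈ 0.2916.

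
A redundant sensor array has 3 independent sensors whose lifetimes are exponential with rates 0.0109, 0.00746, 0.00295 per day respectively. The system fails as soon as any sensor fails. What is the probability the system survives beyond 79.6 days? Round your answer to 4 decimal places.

The time to first failure is exponential with rate Σλ = 0.0109 + 0.00746 + 0.00295 = 0.02131.
P(min > 79.6) = e^(−0.02131·79.6) = e^(−1.6963) ≈ 0.1834.

0.1834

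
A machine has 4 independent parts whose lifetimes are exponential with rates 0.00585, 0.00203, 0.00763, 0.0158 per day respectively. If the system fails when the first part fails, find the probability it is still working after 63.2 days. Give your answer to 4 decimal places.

0.1382

The time to first failure is exponential with rate Σλ = 0.00585 + 0.00203 + 0.00763 + 0.0158 = 0.03131.
P(min > 63.2) = e^(−0.03131·63.2) = e^(−1.9788) ≈ 0.1382.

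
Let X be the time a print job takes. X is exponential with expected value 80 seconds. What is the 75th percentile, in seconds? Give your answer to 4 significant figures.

The rate is λ = 1/80 = 0.0125 per second.
Set 1 − e^(−λt) = 0.75, so t = −ln(0.25)/λ = 1.3863/0.0125 ≈ 110.904 seconds.

110.9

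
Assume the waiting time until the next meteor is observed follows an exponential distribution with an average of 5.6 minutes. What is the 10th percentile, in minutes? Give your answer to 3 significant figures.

The rate is λ = 1/5.6 = 0.178571 per minute.
Set 1 − e^(−λt) = 0.1, so t = −ln(0.9)/λ = 0.10536/0.178571 ≈ 0.590019 minutes.

0.590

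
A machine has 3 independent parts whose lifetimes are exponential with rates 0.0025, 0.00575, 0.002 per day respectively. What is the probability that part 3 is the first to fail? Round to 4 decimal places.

The time to first failure is exponential with rate Σλ = 0.0025 + 0.00575 + 0.002 = 0.01025.
P(part 3 first) = λ_3/Σλ = 0.002/0.01025 ≈ 0.1951.

0.1951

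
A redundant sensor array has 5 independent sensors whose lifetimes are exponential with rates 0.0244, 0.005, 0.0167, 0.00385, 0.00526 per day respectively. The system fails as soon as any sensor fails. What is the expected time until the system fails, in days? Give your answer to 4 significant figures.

18.11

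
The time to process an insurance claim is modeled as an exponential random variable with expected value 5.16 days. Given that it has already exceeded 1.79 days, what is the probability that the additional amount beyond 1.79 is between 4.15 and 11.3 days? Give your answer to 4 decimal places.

0.3355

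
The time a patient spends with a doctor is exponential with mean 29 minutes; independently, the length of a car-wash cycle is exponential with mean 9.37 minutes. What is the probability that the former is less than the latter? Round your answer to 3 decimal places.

0.244

λ_1 = 1/29 = 0.0344828, λ_2 = 1/9.37 = 0.106724.
For independent exponentials, P(the former < the latter) = λ_1/(λ_1+λ_2) = 0.0344828/0.141206 ≈ 0.244.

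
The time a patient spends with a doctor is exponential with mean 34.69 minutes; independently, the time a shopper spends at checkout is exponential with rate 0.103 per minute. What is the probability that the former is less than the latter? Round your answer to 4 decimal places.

0.2187

λ_1 = 1/34.69 = 0.0288268, λ_2 = 0.103.
For independent exponentials, P(the former < the latter) = λ_1/(λ_1+λ_2) = 0.0288268/0.131827 ≈ 0.2187.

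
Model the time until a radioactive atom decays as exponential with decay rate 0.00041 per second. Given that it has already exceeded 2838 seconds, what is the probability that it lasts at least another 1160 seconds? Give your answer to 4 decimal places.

0.6215

The exponential is memoryless, so the remaining time is again Exp(λ): the condition X > 2838 is irrelevant.
P(X > 1160) = e^(−0.4756) ≈ 0.6215.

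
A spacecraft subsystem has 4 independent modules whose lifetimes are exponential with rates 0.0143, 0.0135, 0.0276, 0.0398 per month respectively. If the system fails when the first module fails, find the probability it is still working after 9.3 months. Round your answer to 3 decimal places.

The time to first failure is exponential with rate Σλ = 0.0143 + 0.0135 + 0.0276 + 0.0398 = 0.0952.
P(min > 9.3) = e^(−0.0952·9.3) = e^(−0.88536) ≈ 0.413.

0.413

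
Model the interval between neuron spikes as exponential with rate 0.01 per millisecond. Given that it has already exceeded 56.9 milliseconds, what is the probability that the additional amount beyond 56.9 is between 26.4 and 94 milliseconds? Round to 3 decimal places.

0.377

Memoryless: the residual past 56.9 is again Exp(λ).
P(26.4 < residual < 94) = e^(−λ·26.4) − e^(−λ·94) = 0.76797 − 0.39063 ≈ 0.377.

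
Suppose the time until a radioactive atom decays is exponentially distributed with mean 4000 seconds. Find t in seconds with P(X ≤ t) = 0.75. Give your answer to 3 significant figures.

5550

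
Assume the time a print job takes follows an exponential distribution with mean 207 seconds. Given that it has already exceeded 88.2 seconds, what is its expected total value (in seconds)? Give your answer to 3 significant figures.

The rate is λ = 1/207 = 0.00483092 per second.
By memorylessness, E[X | X > 88.2] = 88.2 + 1/λ = 88.2 + 207 = 295.2 seconds.

295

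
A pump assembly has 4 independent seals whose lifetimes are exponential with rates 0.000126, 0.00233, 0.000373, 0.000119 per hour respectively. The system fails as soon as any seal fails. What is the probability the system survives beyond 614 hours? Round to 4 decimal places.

0.1636

The time to first failure is exponential with rate Σλ = 0.000126 + 0.00233 + 0.000373 + 0.000119 = 0.002948.
P(min > 614) = e^(−0.002948·614) = e^(−1.8101) ≈ 0.1636.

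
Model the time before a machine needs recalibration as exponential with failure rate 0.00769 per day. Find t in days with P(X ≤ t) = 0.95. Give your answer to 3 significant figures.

Set 1 − e^(−λt) = 0.95, so t = −ln(0.05)/λ = 2.9957/0.00769 ≈ 389.562 days.

390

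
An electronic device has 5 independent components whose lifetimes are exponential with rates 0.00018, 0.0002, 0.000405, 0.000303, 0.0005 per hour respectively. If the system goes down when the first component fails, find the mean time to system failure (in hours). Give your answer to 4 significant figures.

The time to first failure is exponential with rate Σλ = 0.00018 + 0.0002 + 0.000405 + 0.000303 + 0.0005 = 0.001588.
E[min] = 1/Σλ = 1/0.001588 = 629.723 hours.

629.7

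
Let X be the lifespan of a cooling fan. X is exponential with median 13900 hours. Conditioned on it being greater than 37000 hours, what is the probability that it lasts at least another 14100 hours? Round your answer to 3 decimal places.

0.495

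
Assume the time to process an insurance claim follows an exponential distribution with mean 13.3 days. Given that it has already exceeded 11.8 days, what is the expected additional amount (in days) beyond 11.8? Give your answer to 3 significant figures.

13.3

The rate is λ = 1/13.3 = 0.075188 per day.
By memorylessness, the remaining amount past any threshold is again Exp(λ) with mean 1/λ = 13.3 days.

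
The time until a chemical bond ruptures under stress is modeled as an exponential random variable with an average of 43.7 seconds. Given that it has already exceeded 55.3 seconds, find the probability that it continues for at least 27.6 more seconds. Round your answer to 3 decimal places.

The rate is λ = 1/43.7 = 0.0228833 per second.
By the memoryless property, P(X > 55.3+27.6 | X > 55.3) = P(X > 27.6).
P(X > 27.6) = e^(−0.63158) ≈ 0.532.

0.532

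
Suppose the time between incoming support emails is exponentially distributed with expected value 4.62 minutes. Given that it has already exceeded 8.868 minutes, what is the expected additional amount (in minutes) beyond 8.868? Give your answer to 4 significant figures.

The rate is λ = 1/4.62 = 0.21645 per minute.
By memorylessness, the remaining amount past any threshold is again Exp(λ) with mean 1/λ = 4.62 minutes.

4.620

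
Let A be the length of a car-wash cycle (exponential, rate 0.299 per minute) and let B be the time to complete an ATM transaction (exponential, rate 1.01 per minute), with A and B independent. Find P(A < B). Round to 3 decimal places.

0.228

λ_1 = 0.299, λ_2 = 1.01.
For independent exponentials, P(A < B) = λ_1/(λ_1+λ_2) = 0.299/1.309 ≈ 0.228.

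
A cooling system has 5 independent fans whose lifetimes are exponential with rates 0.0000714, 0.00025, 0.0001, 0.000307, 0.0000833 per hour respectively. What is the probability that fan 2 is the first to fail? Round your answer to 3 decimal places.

The time to first failure is exponential with rate Σλ = 0.0000714 + 0.00025 + 0.0001 + 0.000307 + 0.0000833 = 0.0008117.
P(fan 2 first) = λ_2/Σλ = 0.00025/0.0008117 ≈ 0.308.

0.308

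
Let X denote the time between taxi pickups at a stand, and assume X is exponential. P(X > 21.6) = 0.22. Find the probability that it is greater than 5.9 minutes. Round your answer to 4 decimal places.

0.6613

e^(−λ·21.6) = 0.22 ⇒ λ = −ln(0.22)/21.6 = 0.0700985.
P(X > 5.9) = e^(−0.0700985·5.9) = e^(−0.41358) ≈ 0.6613.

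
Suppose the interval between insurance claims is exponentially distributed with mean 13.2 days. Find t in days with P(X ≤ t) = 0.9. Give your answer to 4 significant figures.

30.39

The rate is λ = 1/13.2 = 0.0757576 per day.
Set 1 − e^(−λt) = 0.9, so t = −ln(0.1)/λ = 2.3026/0.0757576 ≈ 30.3941 days.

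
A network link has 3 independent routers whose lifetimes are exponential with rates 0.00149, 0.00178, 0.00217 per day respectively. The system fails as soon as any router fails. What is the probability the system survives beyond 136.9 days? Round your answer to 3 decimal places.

0.475

The time to first failure is exponential with rate Σλ = 0.00149 + 0.00178 + 0.00217 = 0.00544.
P(min > 136.9) = e^(−0.00544·136.9) = e^(−0.74474) ≈ 0.475.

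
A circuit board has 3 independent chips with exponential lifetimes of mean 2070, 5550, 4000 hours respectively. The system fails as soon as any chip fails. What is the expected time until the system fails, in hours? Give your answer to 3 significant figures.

The first failure time is exponential with rate Σλ_i = 1/2070 + 1/5550 + 1/4000 = 0.000913272 per hour.
E[min] = 1/Σλ = 1/0.000913272 = 1094.96 hours.

1090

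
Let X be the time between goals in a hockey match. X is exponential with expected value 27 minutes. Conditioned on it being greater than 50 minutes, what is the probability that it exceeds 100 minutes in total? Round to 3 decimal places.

The rate is λ = 1/27 = 0.037037 per minute.
The exponential is memoryless, so the remaining time is again Exp(λ): the condition X > 50 is irrelevant.
P(X > 50) = e^(−1.8519) ≈ 0.157.

0.157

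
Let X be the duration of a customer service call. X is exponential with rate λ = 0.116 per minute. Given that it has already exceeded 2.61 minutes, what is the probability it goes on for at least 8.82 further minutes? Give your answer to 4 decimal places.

The exponential is memoryless, so the remaining time is again Exp(λ): the condition X > 2.61 is irrelevant.
P(X > 8.82) = e^(−1.0231) ≈ 0.3595.

0.3595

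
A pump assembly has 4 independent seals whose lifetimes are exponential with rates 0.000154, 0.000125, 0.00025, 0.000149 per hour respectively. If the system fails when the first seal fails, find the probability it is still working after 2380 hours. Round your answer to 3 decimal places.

The time to first failure is exponential with rate Σλ = 0.000154 + 0.000125 + 0.00025 + 0.000149 = 0.000678.
P(min > 2380) = e^(−0.000678·2380) = e^(−1.6136) ≈ 0.199.

0.199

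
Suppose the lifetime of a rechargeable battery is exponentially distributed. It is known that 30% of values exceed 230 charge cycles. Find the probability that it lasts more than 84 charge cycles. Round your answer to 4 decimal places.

e^(−λ·230) = 0.30 ⇒ λ = −ln(0.30)/230 = 0.00523466.
P(X > 84) = e^(−0.00523466·84) = e^(−0.43971) ≈ 0.6442.

0.6442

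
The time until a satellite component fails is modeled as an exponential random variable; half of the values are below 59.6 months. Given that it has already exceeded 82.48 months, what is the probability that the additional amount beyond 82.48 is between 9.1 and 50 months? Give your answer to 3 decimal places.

For an exponential, median = ln(2)/λ, so λ = ln 2 / 59.6 = 0.01163 per month.
Memoryless: the residual past 82.48 is again Exp(λ).
P(9.1 < residual < 50) = e^(−λ·9.1) − e^(−λ·50) = 0.89957 − 0.55906 ≈ 0.341.

0.341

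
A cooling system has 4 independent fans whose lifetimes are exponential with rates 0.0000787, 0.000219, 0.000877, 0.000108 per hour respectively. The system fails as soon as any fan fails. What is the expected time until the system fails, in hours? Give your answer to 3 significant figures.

780

The time to first failure is exponential with rate Σλ = 0.0000787 + 0.000219 + 0.000877 + 0.000108 = 0.0012827.
E[min] = 1/Σλ = 1/0.0012827 = 779.606 hours.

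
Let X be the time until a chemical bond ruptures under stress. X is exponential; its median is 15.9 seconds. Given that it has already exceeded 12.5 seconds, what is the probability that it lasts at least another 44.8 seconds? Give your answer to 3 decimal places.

0.142

For an exponential, median = ln(2)/λ, so λ = ln 2 / 15.9 = 0.0435942 per second.
The exponential is memoryless, so the remaining time is again Exp(λ): the condition X > 12.5 is irrelevant.
P(X > 44.8) = e^(−1.953) ≈ 0.142.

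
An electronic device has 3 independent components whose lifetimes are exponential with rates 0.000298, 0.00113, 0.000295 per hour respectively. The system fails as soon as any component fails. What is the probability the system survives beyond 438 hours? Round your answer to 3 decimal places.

The time to first failure is exponential with rate Σλ = 0.000298 + 0.00113 + 0.000295 = 0.001723.
P(min > 438) = e^(−0.001723·438) = e^(−0.75467) ≈ 0.470.

0.470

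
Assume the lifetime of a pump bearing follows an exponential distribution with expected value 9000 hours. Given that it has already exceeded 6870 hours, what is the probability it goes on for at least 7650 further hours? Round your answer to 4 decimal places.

The rate is λ = 1/9000 = 0.000111111 per hour.
P(X > s+t | X > s) = e^(−λ(s+t))/e^(−λs) = e^(−λt), independent of s = 6870.
P(X > 7650) = e^(−0.85) ≈ 0.4274.

0.4274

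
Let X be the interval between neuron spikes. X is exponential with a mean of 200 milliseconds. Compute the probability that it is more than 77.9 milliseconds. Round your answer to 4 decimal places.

0.6774

The rate is λ = 1/200 = 0.005 per millisecond.
P(X > 77.9) = e^(−λ·77.9) = e^(−0.3895) ≈ 0.6774.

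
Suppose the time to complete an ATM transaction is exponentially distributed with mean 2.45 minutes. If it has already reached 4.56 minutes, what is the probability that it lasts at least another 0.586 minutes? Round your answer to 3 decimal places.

The rate is λ = 1/2.45 = 0.408163 per minute.
P(X > s+t | X > s) = e^(−λ(s+t))/e^(−λs) = e^(−λt), independent of s = 4.56.
P(X > 0.586) = e^(−0.23918) ≈ 0.787.

0.787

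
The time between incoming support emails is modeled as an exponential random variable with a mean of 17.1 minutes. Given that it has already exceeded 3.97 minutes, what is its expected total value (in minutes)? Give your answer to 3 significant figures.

21.1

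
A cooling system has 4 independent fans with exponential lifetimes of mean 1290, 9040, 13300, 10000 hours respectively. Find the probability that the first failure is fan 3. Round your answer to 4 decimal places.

Rates: λ_i = 1/mean_i → 0.000775194, 0.000110619, 0.000075188, 0.0001; Σλ = 0.001061.
P(fan 3 first) = λ_3/Σλ = 0.000075188/0.001061 ≈ 0.0709.

0.0709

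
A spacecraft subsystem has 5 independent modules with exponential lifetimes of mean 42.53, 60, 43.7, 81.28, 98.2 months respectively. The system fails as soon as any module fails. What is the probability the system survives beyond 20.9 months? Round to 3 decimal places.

The first failure time is exponential with rate Σλ_i = 1/42.53 + 1/60 + 1/43.7 + 1/81.28 + 1/98.2 = 0.0855492 per month.
P(min > 20.9) = e^(−0.0855492·20.9) = e^(−1.788) ≈ 0.167.

0.167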